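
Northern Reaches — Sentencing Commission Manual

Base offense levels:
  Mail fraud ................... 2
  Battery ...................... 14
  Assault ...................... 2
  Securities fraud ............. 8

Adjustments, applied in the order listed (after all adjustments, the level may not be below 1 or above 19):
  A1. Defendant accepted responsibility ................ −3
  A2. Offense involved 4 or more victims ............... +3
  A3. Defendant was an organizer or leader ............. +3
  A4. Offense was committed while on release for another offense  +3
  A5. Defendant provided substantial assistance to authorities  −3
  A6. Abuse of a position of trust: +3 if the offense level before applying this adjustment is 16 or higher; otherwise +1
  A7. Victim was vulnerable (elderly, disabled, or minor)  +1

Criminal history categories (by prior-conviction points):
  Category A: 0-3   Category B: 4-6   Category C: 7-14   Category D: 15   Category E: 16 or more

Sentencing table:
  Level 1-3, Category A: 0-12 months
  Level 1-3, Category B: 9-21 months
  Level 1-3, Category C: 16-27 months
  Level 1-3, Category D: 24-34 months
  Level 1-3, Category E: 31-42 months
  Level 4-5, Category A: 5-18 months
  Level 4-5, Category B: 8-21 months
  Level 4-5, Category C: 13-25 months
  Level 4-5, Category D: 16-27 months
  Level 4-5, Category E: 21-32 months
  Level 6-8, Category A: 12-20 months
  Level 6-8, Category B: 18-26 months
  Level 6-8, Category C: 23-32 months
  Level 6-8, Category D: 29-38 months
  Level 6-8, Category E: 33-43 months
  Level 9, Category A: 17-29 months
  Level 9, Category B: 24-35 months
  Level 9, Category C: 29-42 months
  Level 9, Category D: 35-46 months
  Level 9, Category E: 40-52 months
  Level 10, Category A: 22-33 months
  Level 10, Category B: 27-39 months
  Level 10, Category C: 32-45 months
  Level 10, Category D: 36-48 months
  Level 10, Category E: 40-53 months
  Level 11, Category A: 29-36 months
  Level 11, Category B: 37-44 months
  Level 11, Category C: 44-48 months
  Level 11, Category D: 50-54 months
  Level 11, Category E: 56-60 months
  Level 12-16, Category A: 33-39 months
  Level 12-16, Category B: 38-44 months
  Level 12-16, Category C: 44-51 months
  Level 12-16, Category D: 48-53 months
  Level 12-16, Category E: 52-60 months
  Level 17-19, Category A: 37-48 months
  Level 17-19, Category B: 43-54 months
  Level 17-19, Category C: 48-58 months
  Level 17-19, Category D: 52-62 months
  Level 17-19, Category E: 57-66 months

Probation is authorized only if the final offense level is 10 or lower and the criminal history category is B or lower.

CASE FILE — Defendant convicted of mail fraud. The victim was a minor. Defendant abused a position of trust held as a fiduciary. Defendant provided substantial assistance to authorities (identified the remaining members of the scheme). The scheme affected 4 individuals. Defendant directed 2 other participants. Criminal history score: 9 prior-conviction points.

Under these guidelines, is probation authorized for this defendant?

Base offense level for mail fraud: 2.
A2 applies: 2 + 3 = 5.
A3 applies: 5 + 3 = 8.
A4 does not apply.
A5 applies: 8 − 3 = 5.
A6 applies (level before this adjustment is 5 < 16, so +1): 5 + 1 = 6.
A7 applies: 6 + 1 = 7.
Final offense level: 7.
Criminal history: 9 prior points → Category C (7-14).
Level 7 falls in the 6-8 band.
Grid: Level 6-8 × Category C = 23-32 months.
Probation check: level 7 ≤ 10 and category C > B → not eligible.

No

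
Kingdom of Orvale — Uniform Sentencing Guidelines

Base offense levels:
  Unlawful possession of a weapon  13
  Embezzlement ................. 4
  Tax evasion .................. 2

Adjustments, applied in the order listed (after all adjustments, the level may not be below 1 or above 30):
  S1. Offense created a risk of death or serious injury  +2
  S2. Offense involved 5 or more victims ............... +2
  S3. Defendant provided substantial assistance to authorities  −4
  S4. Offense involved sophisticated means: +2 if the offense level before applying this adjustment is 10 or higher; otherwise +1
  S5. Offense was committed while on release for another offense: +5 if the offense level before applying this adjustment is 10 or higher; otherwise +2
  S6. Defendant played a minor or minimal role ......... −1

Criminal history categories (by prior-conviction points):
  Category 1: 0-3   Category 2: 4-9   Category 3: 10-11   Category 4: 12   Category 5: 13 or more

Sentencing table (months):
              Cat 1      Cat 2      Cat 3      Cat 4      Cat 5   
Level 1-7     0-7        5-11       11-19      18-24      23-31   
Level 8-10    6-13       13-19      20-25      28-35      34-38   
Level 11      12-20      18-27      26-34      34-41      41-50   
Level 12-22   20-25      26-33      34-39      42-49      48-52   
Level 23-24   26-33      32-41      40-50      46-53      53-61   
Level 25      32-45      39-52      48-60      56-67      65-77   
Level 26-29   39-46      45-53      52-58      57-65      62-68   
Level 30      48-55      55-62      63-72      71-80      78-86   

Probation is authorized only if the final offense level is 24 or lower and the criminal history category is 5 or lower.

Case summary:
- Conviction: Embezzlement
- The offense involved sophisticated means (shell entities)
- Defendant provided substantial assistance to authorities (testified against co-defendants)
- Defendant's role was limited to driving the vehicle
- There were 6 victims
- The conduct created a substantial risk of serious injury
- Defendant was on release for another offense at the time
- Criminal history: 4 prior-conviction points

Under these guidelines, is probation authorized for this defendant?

Yes

Base offense level for embezzlement: 4.
S1 applies: 4 + 2 = 6.
S2 applies: 6 + 2 = 8.
S3 applies: 8 − 4 = 4.
S4 applies (level before this adjustment is 4 < 10, so +1): 4 + 1 = 5.
S5 applies (level before this adjustment is 5 < 10, so +2): 5 + 2 = 7.
S6 applies: 7 − 1 = 6.
Final offense level: 6.
Criminal history: 4 prior points → Category 2 (4-9).
Level 6 falls in the 1-7 band.
Grid: Level 1-7 × Category 2 = 5-11 months.
Probation check: level 6 ≤ 24 and category 2 ≤ 5 → eligible.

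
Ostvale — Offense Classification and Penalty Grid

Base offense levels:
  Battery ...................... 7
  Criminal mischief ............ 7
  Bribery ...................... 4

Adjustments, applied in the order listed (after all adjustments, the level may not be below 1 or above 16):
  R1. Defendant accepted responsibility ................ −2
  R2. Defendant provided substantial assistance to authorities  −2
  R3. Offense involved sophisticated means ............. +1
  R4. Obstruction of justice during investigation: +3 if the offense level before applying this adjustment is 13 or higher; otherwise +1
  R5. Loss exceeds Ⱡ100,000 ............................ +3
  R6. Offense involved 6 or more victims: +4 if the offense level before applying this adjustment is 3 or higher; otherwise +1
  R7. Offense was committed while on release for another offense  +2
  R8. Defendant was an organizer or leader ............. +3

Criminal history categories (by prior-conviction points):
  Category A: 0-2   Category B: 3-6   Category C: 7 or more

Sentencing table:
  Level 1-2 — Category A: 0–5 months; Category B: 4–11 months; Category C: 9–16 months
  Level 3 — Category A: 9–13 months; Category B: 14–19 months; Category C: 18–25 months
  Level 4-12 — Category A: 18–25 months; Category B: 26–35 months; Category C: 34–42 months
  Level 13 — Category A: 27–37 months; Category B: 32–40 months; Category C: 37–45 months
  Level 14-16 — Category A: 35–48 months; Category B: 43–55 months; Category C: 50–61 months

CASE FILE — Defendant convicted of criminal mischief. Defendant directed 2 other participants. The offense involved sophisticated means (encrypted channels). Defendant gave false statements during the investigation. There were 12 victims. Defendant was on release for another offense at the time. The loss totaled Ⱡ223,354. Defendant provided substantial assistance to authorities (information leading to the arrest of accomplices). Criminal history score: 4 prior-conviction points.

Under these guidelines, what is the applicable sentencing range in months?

Base offense level for criminal mischief: 7.
R2 applies: 7 − 2 = 5.
R3 applies: 5 + 1 = 6.
R4 applies (level before this adjustment is 6 < 13, so +1): 6 + 1 = 7.
R5 applies: 7 + 3 = 10.
R6 applies (level before this adjustment is 10 ≥ 3, so +4): 10 + 4 = 14.
R7 applies: 14 + 2 = 16.
R8 applies: 16 + 3 = 19.
Level 19 exceeds the maximum of 16; capped at 16.
Final offense level: 16.
Criminal history: 4 prior points → Category B (3-6).
Level 16 falls in the 14-16 band.
Grid: Level 14-16 × Category B = 43-55 months.

43-55 months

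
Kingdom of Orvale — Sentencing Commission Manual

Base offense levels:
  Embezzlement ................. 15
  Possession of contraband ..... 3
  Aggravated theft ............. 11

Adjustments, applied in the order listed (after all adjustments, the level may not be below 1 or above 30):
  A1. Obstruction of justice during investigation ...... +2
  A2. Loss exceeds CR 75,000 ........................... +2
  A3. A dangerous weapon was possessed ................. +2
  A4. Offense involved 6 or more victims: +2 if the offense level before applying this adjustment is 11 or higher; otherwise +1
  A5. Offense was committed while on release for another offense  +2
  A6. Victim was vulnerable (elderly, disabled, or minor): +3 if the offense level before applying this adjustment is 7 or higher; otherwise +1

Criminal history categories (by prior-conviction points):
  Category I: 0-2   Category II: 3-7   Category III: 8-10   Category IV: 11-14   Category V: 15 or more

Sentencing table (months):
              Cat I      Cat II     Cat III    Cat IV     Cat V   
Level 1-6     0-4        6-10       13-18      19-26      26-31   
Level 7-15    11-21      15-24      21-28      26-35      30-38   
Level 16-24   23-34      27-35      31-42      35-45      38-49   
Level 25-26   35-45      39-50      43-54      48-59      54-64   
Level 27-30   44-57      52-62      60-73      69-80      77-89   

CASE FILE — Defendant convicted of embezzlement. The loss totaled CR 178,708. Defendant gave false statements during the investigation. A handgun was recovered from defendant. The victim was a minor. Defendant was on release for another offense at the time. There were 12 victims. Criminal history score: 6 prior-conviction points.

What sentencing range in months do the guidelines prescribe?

52-62 months

Base offense level for embezzlement: 15.
A1 applies: 15 + 2 = 17.
A2 applies: 17 + 2 = 19.
A3 applies: 19 + 2 = 21.
A4 applies (level before this adjustment is 21 ≥ 11, so +2): 21 + 2 = 23.
A5 applies: 23 + 2 = 25.
A6 applies (level before this adjustment is 25 ≥ 7, so +3): 25 + 3 = 28.
Final offense level: 28.
Criminal history: 6 prior points → Category II (3-7).
Level 28 falls in the 27-30 band.
Grid: Level 27-30 × Category II = 52-62 months.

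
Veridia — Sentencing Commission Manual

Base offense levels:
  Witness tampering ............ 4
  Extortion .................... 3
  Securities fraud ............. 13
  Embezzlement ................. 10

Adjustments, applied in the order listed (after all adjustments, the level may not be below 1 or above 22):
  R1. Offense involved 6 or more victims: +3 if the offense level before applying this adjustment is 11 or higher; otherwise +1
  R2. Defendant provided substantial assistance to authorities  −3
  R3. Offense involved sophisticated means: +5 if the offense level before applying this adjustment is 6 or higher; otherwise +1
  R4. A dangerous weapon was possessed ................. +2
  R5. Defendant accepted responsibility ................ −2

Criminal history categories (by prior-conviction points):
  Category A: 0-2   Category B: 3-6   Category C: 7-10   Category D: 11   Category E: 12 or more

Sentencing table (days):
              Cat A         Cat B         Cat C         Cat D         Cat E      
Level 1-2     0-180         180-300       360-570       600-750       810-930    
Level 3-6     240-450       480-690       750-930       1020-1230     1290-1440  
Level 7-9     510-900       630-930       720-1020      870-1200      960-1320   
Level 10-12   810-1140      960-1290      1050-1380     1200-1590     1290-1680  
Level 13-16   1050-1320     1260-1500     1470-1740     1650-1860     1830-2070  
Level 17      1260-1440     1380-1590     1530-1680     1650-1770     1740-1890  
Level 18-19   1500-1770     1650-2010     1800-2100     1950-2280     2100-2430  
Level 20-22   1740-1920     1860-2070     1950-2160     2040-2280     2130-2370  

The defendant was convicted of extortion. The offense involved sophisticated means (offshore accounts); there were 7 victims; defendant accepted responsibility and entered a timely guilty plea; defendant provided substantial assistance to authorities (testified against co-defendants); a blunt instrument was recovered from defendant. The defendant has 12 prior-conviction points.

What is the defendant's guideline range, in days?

Base offense level for extortion: 3.
R1 applies (level before this adjustment is 3 < 11, so +1): 3 + 1 = 4.
R2 applies: 4 − 3 = 1.
R3 applies (level before this adjustment is 1 < 6, so +1): 1 + 1 = 2.
R4 applies: 2 + 2 = 4.
R5 applies: 4 − 2 = 2.
Final offense level: 2.
Criminal history: 12 prior points → Category E (12+).
Level 2 falls in the 1-2 band.
Grid: Level 1-2 × Category E = 810-930 days.

810-930 days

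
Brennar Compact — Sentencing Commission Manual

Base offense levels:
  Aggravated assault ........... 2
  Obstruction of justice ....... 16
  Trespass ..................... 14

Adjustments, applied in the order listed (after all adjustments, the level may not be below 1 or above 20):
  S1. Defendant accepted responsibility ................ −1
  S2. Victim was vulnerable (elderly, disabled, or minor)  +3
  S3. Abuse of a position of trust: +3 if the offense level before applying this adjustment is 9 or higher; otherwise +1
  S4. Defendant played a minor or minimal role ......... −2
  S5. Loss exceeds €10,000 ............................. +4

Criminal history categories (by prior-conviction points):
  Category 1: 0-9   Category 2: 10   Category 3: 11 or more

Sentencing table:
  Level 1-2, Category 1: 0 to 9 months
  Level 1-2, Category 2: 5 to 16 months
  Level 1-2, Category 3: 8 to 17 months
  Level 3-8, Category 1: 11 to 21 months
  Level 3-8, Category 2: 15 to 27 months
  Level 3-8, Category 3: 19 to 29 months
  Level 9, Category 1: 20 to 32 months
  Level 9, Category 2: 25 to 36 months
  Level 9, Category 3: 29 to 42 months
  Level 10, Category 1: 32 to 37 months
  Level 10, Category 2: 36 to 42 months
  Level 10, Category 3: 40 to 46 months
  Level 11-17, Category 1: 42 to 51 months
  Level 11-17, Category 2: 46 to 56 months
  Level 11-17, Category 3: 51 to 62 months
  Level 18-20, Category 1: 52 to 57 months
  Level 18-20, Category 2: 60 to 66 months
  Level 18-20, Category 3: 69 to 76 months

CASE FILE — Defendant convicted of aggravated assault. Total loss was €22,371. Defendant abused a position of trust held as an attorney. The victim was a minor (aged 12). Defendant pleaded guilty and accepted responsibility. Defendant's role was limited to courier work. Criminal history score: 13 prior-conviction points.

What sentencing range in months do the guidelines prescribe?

19-29 months

Base offense level for aggravated assault: 2.
S1 applies: 2 − 1 = 1.
S2 applies: 1 + 3 = 4.
S3 applies (level before this adjustment is 4 < 9, so +1): 4 + 1 = 5.
S4 applies: 5 − 2 = 3.
S5 applies: 3 + 4 = 7.
Final offense level: 7.
Criminal history: 13 prior points → Category 3 (11+).
Level 7 falls in the 3-8 band.
Grid: Level 3-8 × Category 3 = 19-29 months.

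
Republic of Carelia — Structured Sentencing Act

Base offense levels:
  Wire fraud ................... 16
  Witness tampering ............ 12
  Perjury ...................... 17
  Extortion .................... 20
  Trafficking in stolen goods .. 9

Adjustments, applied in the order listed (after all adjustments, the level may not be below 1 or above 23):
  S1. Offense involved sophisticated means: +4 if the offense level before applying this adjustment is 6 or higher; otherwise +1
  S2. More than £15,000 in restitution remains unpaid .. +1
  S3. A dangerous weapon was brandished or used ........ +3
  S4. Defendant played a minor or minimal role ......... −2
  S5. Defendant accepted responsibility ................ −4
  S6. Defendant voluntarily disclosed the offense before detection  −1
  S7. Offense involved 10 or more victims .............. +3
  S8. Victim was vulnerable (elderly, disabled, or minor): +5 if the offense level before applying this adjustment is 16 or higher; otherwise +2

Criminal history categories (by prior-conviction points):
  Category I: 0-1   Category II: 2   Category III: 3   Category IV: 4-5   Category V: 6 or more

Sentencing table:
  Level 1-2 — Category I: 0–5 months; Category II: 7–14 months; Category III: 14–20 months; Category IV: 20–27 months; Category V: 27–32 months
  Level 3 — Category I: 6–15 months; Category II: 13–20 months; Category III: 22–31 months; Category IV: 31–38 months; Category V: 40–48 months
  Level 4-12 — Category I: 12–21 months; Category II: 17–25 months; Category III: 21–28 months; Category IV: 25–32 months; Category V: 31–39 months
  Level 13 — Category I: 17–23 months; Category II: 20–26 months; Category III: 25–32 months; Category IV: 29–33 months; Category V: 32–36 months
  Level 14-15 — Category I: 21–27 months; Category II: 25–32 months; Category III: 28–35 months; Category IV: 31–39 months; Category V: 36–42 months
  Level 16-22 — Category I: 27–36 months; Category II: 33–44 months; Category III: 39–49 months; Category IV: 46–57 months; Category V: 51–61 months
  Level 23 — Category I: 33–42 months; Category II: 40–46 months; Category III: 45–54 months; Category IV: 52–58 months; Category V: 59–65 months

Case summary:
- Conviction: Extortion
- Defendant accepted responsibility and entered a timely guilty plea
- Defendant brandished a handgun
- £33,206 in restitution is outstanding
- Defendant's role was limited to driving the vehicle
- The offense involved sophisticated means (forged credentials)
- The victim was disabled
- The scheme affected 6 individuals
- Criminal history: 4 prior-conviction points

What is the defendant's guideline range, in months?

52-58 months

Base offense level for extortion: 20.
S1 applies (level before this adjustment is 20 ≥ 6, so +4): 20 + 4 = 24.
S2 applies: 24 + 1 = 25.
S3 applies: 25 + 3 = 28.
S4 applies: 28 − 2 = 26.
S5 applies: 26 − 4 = 22.
S6 does not apply.
S7 does not apply.
S8 applies (level before this adjustment is 22 ≥ 16, so +5): 22 + 5 = 27.
Level 27 exceeds the maximum of 23; capped at 23.
Final offense level: 23.
Criminal history: 4 prior points → Category IV (4-5).
Level 23 falls in the 23 band.
Grid: Level 23 × Category IV = 52-58 months.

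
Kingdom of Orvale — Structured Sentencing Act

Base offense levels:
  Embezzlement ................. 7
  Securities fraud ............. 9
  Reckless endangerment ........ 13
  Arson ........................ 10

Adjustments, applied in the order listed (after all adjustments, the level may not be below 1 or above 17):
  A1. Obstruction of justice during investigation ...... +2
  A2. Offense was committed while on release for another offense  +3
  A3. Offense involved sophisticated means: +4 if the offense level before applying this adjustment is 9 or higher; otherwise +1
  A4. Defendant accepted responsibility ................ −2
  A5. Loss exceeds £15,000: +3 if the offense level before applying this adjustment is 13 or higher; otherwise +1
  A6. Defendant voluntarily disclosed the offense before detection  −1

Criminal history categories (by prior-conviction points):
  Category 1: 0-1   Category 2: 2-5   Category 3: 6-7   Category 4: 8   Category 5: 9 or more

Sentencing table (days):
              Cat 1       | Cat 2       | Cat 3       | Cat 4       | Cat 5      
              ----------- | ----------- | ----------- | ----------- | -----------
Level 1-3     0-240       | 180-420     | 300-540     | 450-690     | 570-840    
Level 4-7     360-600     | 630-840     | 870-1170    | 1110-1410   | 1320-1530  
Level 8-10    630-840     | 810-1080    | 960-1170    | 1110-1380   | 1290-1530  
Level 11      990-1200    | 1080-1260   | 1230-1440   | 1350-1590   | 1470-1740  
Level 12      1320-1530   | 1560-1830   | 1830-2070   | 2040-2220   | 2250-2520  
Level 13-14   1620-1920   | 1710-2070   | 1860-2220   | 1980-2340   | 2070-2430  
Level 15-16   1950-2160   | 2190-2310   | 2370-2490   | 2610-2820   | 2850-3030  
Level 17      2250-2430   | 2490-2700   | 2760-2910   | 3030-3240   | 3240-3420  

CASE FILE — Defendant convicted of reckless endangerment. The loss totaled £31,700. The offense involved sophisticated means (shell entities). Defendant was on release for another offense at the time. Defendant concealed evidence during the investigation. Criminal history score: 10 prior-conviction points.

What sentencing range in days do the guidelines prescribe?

3240-3420 days

Base offense level for reckless endangerment: 13.
A1 applies: 13 + 2 = 15.
A2 applies: 15 + 3 = 18.
A3 applies (level before this adjustment is 18 ≥ 9, so +4): 18 + 4 = 22.
A4 does not apply.
A5 applies (level before this adjustment is 22 ≥ 13, so +3): 22 + 3 = 25.
A6 does not apply.
Level 25 exceeds the maximum of 17; capped at 17.
Final offense level: 17.
Criminal history: 10 prior points → Category 5 (9+).
Level 17 falls in the 17 band.
Grid: Level 17 × Category 5 = 3240-3420 days.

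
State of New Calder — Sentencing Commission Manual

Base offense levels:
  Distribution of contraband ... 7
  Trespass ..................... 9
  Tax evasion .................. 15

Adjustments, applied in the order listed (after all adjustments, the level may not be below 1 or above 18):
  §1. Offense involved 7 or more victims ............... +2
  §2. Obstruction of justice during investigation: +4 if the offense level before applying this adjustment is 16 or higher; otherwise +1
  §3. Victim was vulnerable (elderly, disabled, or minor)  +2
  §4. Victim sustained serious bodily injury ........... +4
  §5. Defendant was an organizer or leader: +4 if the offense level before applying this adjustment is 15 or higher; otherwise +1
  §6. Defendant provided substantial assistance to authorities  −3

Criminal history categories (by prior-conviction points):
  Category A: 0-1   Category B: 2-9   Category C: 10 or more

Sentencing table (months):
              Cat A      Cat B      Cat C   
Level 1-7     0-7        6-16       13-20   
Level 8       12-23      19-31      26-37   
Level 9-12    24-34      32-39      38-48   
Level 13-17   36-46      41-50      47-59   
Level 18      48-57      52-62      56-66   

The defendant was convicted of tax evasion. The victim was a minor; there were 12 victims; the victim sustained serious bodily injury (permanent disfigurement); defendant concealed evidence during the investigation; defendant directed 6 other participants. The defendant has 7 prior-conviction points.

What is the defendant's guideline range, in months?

52-62 months

Base offense level for tax evasion: 15.
§1 applies: 15 + 2 = 17.
§2 applies (level before this adjustment is 17 ≥ 16, so +4): 17 + 4 = 21.
§3 applies: 21 + 2 = 23.
§4 applies: 23 + 4 = 27.
§5 applies (level before this adjustment is 27 ≥ 15, so +4): 27 + 4 = 31.
§6 does not apply.
Level 31 exceeds the maximum of 18; capped at 18.
Final offense level: 18.
Criminal history: 7 prior points → Category B (2-9).
Level 18 falls in the 18 band.
Grid: Level 18 × Category B = 52-62 months.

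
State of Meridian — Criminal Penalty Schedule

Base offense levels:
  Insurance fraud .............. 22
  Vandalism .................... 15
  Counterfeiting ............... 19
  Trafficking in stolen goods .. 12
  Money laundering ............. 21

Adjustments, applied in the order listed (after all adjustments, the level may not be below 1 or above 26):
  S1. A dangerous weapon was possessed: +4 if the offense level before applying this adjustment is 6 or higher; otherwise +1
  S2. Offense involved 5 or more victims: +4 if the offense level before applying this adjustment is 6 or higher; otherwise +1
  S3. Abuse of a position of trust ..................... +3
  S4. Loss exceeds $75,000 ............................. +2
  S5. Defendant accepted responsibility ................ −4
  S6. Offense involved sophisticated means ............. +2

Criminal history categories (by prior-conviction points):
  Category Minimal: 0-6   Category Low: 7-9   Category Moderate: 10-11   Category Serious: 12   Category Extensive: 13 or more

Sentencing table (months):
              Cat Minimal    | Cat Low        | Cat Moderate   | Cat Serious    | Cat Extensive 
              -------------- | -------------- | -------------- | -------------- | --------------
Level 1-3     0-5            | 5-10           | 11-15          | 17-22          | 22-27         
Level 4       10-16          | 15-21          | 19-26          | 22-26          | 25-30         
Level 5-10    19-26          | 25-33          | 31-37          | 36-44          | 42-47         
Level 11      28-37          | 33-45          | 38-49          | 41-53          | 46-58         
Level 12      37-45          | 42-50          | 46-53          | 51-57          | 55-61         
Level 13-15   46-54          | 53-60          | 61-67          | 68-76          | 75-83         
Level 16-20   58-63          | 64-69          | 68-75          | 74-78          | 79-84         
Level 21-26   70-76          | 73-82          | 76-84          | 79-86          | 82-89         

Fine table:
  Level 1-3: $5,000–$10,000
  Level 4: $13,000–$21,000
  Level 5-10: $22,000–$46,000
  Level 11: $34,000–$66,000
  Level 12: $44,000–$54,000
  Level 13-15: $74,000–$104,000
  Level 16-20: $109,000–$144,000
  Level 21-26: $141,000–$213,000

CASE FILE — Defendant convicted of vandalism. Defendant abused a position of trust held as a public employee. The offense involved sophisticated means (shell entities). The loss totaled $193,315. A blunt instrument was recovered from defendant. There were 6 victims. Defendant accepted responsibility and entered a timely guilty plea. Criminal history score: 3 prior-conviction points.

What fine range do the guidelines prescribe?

$141,000–$213,000

Base offense level for vandalism: 15.
S1 applies (level before this adjustment is 15 ≥ 6, so +4): 15 + 4 = 19.
S2 applies (level before this adjustment is 19 ≥ 6, so +4): 19 + 4 = 23.
S3 applies: 23 + 3 = 26.
S4 applies: 26 + 2 = 28.
S5 applies: 28 − 4 = 24.
S6 applies: 24 + 2 = 26.
Final offense level: 26.
Level 26 falls in the 21-26 band.
Fine table: Level 21-26 → $141,000–$213,000.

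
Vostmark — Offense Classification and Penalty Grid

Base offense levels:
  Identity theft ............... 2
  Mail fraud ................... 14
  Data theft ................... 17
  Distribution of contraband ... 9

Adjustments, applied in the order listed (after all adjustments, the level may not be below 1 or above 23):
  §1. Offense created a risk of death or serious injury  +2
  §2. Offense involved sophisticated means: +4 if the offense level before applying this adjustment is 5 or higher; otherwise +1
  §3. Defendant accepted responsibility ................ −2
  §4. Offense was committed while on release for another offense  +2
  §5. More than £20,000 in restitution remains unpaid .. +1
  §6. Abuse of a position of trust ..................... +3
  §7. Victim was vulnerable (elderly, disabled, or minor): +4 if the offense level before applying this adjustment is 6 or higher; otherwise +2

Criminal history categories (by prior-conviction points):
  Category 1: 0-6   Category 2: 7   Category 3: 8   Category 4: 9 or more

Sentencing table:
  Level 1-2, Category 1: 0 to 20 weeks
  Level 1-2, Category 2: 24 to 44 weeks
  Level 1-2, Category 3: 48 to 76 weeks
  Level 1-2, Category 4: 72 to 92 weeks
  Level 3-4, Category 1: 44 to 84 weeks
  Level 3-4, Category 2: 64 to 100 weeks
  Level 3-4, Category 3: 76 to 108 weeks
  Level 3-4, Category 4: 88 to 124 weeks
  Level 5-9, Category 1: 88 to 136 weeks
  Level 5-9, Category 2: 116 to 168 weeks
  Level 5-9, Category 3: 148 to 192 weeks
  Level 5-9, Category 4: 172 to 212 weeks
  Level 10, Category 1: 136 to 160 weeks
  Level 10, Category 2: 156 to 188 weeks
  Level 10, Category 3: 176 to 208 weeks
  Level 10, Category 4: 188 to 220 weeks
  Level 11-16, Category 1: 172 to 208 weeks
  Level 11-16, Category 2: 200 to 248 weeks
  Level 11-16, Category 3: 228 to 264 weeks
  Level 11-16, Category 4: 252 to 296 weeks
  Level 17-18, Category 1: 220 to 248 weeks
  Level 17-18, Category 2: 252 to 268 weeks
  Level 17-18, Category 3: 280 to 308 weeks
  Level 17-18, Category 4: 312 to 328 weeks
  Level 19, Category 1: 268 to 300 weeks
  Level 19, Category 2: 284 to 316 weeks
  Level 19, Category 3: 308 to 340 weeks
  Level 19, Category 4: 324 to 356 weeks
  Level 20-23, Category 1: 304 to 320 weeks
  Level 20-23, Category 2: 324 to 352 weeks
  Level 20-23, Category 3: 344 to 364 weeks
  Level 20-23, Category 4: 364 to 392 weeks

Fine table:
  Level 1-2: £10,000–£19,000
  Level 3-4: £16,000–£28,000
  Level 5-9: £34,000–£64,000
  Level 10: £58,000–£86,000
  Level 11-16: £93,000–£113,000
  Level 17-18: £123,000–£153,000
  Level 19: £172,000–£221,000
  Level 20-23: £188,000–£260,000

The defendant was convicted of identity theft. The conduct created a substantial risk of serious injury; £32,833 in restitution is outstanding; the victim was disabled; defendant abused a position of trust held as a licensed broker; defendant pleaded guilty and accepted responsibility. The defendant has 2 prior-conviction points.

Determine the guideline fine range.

£58,000–£86,000

Base offense level for identity theft: 2.
§1 applies: 2 + 2 = 4.
§3 applies: 4 − 2 = 2.
§4 does not apply.
§5 applies: 2 + 1 = 3.
§6 applies: 3 + 3 = 6.
§7 applies (level before this adjustment is 6 ≥ 6, so +4): 6 + 4 = 10.
Final offense level: 10.
Level 10 falls in the 10 band.
Fine table: Level 10 → £58,000–£86,000.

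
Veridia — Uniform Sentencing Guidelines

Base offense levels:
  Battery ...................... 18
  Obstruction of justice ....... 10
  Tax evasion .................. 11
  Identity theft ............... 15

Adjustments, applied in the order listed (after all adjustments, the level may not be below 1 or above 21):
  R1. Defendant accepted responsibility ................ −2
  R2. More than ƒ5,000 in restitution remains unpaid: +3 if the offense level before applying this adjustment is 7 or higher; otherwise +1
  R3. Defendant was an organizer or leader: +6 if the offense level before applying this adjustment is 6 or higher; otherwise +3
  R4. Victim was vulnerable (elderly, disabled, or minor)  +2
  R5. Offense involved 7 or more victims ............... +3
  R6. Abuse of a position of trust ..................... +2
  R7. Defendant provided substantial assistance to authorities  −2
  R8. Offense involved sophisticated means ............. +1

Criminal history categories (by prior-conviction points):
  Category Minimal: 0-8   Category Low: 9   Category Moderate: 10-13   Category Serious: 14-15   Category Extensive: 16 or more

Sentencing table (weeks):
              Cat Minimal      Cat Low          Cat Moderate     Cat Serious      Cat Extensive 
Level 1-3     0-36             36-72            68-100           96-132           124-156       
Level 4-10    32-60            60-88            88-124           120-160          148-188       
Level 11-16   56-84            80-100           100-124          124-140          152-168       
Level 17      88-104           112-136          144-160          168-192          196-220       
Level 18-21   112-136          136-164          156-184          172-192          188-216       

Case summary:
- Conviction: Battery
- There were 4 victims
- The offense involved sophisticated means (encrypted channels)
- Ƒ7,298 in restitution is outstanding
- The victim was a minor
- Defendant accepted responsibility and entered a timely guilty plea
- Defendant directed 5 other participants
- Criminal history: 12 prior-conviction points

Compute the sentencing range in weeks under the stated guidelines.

Base offense level for battery: 18.
R1 applies: 18 − 2 = 16.
R2 applies (level before this adjustment is 16 ≥ 7, so +3): 16 + 3 = 19.
R3 applies (level before this adjustment is 19 ≥ 6, so +6): 19 + 6 = 25.
R4 applies: 25 + 2 = 27.
R5 does not apply.
R6 does not apply.
R8 applies: 27 + 1 = 28.
Level 28 exceeds the maximum of 21; capped at 21.
Final offense level: 21.
Criminal history: 12 prior points → Category Moderate (10-13).
Level 21 falls in the 18-21 band.
Grid: Level 18-21 × Category Moderate = 156-184 weeks.

156-184 weeks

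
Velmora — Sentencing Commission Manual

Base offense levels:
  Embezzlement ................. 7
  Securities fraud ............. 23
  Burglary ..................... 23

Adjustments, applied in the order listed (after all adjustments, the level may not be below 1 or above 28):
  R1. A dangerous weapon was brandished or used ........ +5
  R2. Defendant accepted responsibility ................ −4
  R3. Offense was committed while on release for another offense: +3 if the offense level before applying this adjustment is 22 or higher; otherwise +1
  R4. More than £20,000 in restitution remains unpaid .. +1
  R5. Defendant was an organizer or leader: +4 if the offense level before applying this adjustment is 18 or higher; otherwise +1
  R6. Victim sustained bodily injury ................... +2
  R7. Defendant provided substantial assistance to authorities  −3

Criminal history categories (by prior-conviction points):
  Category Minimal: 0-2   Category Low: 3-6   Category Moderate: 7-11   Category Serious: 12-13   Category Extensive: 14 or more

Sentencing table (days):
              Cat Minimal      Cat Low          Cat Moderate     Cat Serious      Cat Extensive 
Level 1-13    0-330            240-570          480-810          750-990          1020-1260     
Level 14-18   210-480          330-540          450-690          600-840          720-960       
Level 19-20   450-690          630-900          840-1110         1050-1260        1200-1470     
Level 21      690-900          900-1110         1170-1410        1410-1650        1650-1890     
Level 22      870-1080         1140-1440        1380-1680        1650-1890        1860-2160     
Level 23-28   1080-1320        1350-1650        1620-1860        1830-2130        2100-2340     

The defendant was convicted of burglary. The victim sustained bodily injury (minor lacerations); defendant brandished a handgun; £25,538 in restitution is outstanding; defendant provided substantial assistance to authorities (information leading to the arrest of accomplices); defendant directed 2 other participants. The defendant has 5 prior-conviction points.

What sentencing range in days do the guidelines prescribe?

Base offense level for burglary: 23.
R1 applies: 23 + 5 = 28.
R2 does not apply.
R3 does not apply.
R4 applies: 28 + 1 = 29.
R5 applies (level before this adjustment is 29 ≥ 18, so +4): 29 + 4 = 33.
R6 applies: 33 + 2 = 35.
R7 applies: 35 − 3 = 32.
Level 32 exceeds the maximum of 28; capped at 28.
Final offense level: 28.
Criminal history: 5 prior points → Category Low (3-6).
Level 28 falls in the 23-28 band.
Grid: Level 23-28 × Category Low = 1350-1650 days.

1350-1650 days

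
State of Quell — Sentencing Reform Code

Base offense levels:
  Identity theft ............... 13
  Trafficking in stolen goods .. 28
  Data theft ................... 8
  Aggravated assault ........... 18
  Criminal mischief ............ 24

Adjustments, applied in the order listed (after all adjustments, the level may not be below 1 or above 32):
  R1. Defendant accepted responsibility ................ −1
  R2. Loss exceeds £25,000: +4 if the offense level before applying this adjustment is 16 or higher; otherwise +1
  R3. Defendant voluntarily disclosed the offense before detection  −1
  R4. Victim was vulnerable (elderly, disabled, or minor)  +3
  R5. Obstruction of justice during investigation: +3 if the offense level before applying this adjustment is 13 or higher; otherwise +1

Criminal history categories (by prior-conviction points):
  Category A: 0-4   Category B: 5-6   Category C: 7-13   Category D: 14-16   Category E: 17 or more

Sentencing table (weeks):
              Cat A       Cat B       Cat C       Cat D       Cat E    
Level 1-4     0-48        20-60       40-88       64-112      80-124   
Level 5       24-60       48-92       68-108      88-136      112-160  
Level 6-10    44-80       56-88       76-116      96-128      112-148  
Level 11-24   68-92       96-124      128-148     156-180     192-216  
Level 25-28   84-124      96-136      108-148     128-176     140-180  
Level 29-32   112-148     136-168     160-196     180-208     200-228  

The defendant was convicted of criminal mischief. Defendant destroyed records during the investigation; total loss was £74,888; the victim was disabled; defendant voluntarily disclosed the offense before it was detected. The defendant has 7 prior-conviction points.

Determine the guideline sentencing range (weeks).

Base offense level for criminal mischief: 24.
R2 applies (level before this adjustment is 24 ≥ 16, so +4): 24 + 4 = 28.
R3 applies: 28 − 1 = 27.
R4 applies: 27 + 3 = 30.
R5 applies (level before this adjustment is 30 ≥ 13, so +3): 30 + 3 = 33.
Level 33 exceeds the maximum of 32; capped at 32.
Final offense level: 32.
Criminal history: 7 prior points → Category C (7-13).
Level 32 falls in the 29-32 band.
Grid: Level 29-32 × Category C = 160-196 weeks.

160-196 weeks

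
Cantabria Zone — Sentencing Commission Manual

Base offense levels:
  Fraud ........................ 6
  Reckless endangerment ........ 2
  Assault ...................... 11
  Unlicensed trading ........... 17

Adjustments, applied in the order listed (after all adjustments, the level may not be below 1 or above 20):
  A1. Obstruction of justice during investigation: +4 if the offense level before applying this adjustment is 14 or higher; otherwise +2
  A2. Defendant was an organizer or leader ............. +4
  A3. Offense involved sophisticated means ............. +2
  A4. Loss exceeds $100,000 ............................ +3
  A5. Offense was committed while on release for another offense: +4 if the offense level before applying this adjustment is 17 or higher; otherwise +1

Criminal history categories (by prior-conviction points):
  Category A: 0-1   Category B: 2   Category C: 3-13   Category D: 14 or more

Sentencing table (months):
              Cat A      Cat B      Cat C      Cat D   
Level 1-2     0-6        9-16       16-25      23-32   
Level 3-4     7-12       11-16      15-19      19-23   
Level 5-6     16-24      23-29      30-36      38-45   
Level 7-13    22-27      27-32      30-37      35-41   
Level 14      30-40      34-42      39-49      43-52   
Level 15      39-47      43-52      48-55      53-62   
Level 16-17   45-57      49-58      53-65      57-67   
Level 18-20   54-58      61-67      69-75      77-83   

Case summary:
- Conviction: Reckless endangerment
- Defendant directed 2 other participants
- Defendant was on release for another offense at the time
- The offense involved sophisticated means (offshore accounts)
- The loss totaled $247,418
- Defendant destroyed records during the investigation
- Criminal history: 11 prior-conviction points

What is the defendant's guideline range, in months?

Base offense level for reckless endangerment: 2.
A1 applies (level before this adjustment is 2 < 14, so +2): 2 + 2 = 4.
A2 applies: 4 + 4 = 8.
A3 applies: 8 + 2 = 10.
A4 applies: 10 + 3 = 13.
A5 applies (level before this adjustment is 13 < 17, so +1): 13 + 1 = 14.
Final offense level: 14.
Criminal history: 11 prior points → Category C (3-13).
Level 14 falls in the 14 band.
Grid: Level 14 × Category C = 39-49 months.

39-49 months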